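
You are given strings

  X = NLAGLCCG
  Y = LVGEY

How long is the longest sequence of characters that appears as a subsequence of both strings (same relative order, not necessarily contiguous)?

2

One common subsequence of length 2: L [2,1] → G [4,3]. Since dp[8][5] = 2, nothing longer is possible.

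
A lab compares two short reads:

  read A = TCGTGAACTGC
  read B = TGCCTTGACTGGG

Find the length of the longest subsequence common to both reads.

8

Taking T (read A #1, read B #1), then C (read A #2, read B #4), then T (read A #4, read B #6), then G (read A #5, read B #7), then A (read A #7, read B #8), then C (read A #8, read B #9), then T (read A #9, read B #10), then G (read A #10, read B #13) gives a common subsequence of length 8. dp[11][13] = 8 confirms this is the maximum.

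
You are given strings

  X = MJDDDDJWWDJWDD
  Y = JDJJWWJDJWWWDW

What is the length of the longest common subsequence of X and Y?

Pick J [2,1], then D [3,2], then J [7,4], then W [8,5], then W [9,6], then D [10,8], then J [11,9], then W [12,12], then D [13,13]; all 9 characters appear in both, in order. dp[14][14] = 9 confirms this is the maximum.

9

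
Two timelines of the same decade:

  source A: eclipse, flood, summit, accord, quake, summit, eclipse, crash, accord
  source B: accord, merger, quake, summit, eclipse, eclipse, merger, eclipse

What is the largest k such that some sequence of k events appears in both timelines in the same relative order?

Match accord at source A[4]=source B[1] → quake at source A[5]=source B[3] → summit at source A[6]=source B[4] → eclipse at source A[7]=source B[8] — 4 events in the same relative order in both. The LCS DP gives dp[9][8] = 4, so this is optimal.

4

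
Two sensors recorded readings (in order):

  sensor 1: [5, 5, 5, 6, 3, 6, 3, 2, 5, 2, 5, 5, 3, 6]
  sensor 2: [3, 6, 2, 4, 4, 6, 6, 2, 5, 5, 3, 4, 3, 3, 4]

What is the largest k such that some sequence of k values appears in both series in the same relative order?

Pick 3 (sensor 1 #5, sensor 2 #1) → 6 (sensor 1 #6, sensor 2 #2) → 2 (sensor 1 #8, sensor 2 #3) → 2 (sensor 1 #10, sensor 2 #8) → 5 (sensor 1 #11, sensor 2 #9) → 5 (sensor 1 #12, sensor 2 #10) → 3 (sensor 1 #13, sensor 2 #14); all 7 values appear in both, in order. Since dp[14][15] = 7, nothing longer is possible.

7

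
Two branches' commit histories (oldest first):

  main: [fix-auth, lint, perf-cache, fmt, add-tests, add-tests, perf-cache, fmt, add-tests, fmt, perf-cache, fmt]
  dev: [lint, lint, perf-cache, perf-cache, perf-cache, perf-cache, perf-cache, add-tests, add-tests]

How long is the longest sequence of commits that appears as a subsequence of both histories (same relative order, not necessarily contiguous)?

Taking lint [2,2], perf-cache [3,7], add-tests [6,8], add-tests [9,9] gives a common subsequence of length 4. Since dp[12][9] = 4, nothing longer is possible.

4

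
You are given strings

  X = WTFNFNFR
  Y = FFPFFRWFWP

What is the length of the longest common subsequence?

Let dp[i][j] be the LCS length of the first i characters of X and the first j characters of Y. dp[i][j] = dp[i-1][j-1]+1 when the i-th and j-th characters match, else max(dp[i-1][j], dp[i][j-1]).
    ·  F  F  P  F  F  R  W  F  W  P
 ·  0  0  0  0  0  0  0  0  0  0  0
 W  0  0  0  0  0  0  0  1  1  1  1
 T  0  0  0  0  0  0  0  1  1  1  1
 F  0  1  1  1  1  1  1  1  2  2  2
 N  0  1  1  1  1  1  1  1  2  2  2
 F  0  1  2  2  2  2  2  2  2  2  2
 N  0  1  2  2  2  2  2  2  2  2  2
 F  0  1  2  2  3  3  3  3  3  3  3
 R  0  1  2  2  3  3  4  4  4  4  4
dp[8][10] = 4. One LCS (by backtracking along matches): FFFR.

4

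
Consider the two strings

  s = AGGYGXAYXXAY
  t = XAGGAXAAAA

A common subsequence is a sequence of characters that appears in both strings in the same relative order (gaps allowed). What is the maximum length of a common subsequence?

Pick A (s #1, t #2), G (s #2, t #3), G (s #3, t #4), X (s #6, t #6), A (s #7, t #9), A (s #11, t #10); all 6 characters appear in both, in order. Since dp[12][10] = 6, nothing longer is possible.

6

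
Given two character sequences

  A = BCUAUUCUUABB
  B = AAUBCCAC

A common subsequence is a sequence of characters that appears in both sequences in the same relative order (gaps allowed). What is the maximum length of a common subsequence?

Match B (A #1, B #4) → C (A #2, B #6) → A (A #4, B #7) → C (A #7, B #8) — 4 characters in the same relative order in both. dp[12][8] = 4 confirms this is the maximum.

4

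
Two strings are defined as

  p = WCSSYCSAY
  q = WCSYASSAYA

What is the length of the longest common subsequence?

7

Let dp[i][j] be the LCS length of the first i characters of p and the first j characters of q. dp[i][j] = dp[i-1][j-1]+1 when the i-th and j-th characters match, else max(dp[i-1][j], dp[i][j-1]).
    ·  W  C  S  Y  A  S  S  A  Y  A
 ·  0  0  0  0  0  0  0  0  0  0  0
 W  0  1  1  1  1  1  1  1  1  1  1
 C  0  1  2  2  2  2  2  2  2  2  2
 S  0  1  2  3  3  3  3  3  3  3  3
 S  0  1  2  3  3  3  4  4  4  4  4
 Y  0  1  2  3  4  4  4  4  4  5  5
 C  0  1  2  3  4  4  4  4  4  5  5
 S  0  1  2  3  4  4  5  5  5  5  5
 A  0  1  2  3  4  5  5  5  6  6  6
 Y  0  1  2  3  4  5  5  5  6  7  7
dp[9][10] = 7. One LCS (by backtracking along matches): WCSSSAY.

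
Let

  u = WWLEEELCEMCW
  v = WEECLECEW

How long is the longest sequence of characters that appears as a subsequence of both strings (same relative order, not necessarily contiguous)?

Pick W (u #2, v #1); then E (u #4, v #2); then E (u #5, v #3); then E (u #6, v #6); then C (u #8, v #7); then E (u #9, v #8); then W (u #12, v #9); all 7 characters appear in both, in order. dp[12][9] = 7 confirms this is the maximum.

7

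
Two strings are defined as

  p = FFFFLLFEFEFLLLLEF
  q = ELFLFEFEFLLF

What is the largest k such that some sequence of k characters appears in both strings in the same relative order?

10

One common subsequence of length 10: F (p #4, q #3); then L (p #6, q #4); then F (p #7, q #5); then E (p #8, q #6); then F (p #9, q #7); then E (p #10, q #8); then F (p #11, q #9); then L (p #14, q #10); then L (p #15, q #11); then F (p #17, q #12). Since dp[17][12] = 10, nothing longer is possible.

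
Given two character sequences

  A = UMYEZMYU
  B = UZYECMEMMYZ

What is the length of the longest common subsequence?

5

One common subsequence of length 5: U (A #1, B #1), M (A #2, B #6), E (A #4, B #7), M (A #6, B #9), Y (A #7, B #10). Since dp[8][11] = 5, nothing longer is possible.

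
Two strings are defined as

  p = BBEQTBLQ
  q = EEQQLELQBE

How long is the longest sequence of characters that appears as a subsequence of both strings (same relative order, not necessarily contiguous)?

Pick E (p #3, q #2), then Q (p #4, q #4), then L (p #7, q #7), then Q (p #8, q #8); all 4 characters appear in both, in order. The LCS DP gives dp[8][10] = 4, so this is optimal.

4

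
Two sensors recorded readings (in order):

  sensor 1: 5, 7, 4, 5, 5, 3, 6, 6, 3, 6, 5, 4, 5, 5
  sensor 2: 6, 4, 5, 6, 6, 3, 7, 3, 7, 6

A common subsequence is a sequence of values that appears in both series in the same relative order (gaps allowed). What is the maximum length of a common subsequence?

6

Pick 4 (sensor 1 #3, sensor 2 #2), 5 (sensor 1 #5, sensor 2 #3), 6 (sensor 1 #7, sensor 2 #4), 6 (sensor 1 #8, sensor 2 #5), 3 (sensor 1 #9, sensor 2 #8), 6 (sensor 1 #10, sensor 2 #10); all 6 values appear in both, in order. dp[14][10] = 6 confirms this is the maximum.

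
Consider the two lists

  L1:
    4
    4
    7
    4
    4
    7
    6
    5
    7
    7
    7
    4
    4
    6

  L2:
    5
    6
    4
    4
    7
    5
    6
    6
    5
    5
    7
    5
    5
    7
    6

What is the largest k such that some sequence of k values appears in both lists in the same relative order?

8

Pick 4 at L1[1]=L2[3], 4 at L1[2]=L2[4], 7 at L1[3]=L2[5], 6 at L1[7]=L2[8], 5 at L1[8]=L2[10], 7 at L1[9]=L2[11], 7 at L1[11]=L2[14], 6 at L1[14]=L2[15]; all 8 values appear in both, in order. Since dp[14][15] = 8, nothing longer is possible.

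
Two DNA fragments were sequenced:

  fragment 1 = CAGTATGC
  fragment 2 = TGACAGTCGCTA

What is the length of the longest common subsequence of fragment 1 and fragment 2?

Pick C [1,4], then A [2,5], then G [3,6], then T [4,7], then G [7,9], then C [8,10]; all 6 bases appear in both, in order. dp[8][12] = 6 confirms this is the maximum.

6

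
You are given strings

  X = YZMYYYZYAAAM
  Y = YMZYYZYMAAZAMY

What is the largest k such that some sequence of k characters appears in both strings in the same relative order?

Match Y [1,1]; then Z [2,3]; then Y [5,4]; then Y [6,5]; then Z [7,6]; then Y [8,7]; then A [9,9]; then A [10,10]; then A [11,12]; then M [12,13] — 10 characters in the same relative order in both, and the DP table's final entry dp[12][14] is also 10, so no common subsequence is longer.

10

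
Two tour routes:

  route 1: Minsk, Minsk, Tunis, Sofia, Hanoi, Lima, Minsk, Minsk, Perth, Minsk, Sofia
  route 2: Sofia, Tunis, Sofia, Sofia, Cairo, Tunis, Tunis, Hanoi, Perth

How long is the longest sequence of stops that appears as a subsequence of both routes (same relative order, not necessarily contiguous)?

4

One common subsequence of length 4: Tunis [3,2]; then Sofia [4,4]; then Hanoi [5,8]; then Perth [9,9]. Since dp[11][9] = 4, nothing longer is possible.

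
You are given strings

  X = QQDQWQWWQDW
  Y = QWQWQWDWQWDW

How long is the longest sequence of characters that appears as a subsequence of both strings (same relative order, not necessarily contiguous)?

One common subsequence of length 9: Q (X #1, Y #1); then Q (X #4, Y #3); then W (X #5, Y #4); then Q (X #6, Y #5); then W (X #7, Y #6); then W (X #8, Y #8); then Q (X #9, Y #9); then D (X #10, Y #11); then W (X #11, Y #12). dp[11][12] = 9 confirms this is the maximum.

9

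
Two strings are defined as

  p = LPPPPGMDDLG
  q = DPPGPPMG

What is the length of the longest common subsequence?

Taking P at p[2]=q[2]; then P at p[3]=q[3]; then P at p[4]=q[5]; then P at p[5]=q[6]; then M at p[7]=q[7]; then G at p[11]=q[8] gives a common subsequence of length 6. dp[11][8] = 6 confirms this is the maximum.

6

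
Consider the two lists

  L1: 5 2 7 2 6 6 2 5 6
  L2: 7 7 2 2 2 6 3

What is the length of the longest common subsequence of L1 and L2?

Match 2 [2,3]; then 2 [4,4]; then 2 [7,5]; then 6 [9,6] — 4 values in the same relative order in both. dp[9][7] = 4 confirms this is the maximum.

4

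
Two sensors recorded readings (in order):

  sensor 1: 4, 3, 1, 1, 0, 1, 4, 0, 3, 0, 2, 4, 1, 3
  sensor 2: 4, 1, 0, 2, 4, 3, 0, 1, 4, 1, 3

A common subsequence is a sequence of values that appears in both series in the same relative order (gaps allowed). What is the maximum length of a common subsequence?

9

Match 4 at sensor 1[1]=sensor 2[1], then 1 at sensor 1[4]=sensor 2[2], then 0 at sensor 1[5]=sensor 2[3], then 4 at sensor 1[7]=sensor 2[5], then 3 at sensor 1[9]=sensor 2[6], then 0 at sensor 1[10]=sensor 2[7], then 4 at sensor 1[12]=sensor 2[9], then 1 at sensor 1[13]=sensor 2[10], then 3 at sensor 1[14]=sensor 2[11] — 9 values in the same relative order in both. dp[14][11] = 9 confirms this is the maximum.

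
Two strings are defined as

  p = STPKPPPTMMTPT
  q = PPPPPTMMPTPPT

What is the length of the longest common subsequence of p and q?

10

Match P at p[3]=q[2], P at p[5]=q[3], P at p[6]=q[4], P at p[7]=q[5], T at p[8]=q[6], M at p[9]=q[7], M at p[10]=q[8], T at p[11]=q[10], P at p[12]=q[12], T at p[13]=q[13] — 10 characters in the same relative order in both. Since dp[13][13] = 10, nothing longer is possible.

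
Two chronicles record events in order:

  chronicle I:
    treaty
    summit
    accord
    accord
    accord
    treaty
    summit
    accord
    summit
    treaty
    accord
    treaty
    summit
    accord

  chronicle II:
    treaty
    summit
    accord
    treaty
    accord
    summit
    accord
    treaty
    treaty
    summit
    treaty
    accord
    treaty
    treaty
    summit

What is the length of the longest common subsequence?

Taking treaty (chronicle I #1, chronicle II #1), summit (chronicle I #2, chronicle II #2), accord (chronicle I #3, chronicle II #3), accord (chronicle I #4, chronicle II #5), accord (chronicle I #5, chronicle II #7), treaty (chronicle I #6, chronicle II #9), summit (chronicle I #7, chronicle II #10), accord (chronicle I #8, chronicle II #12), treaty (chronicle I #10, chronicle II #13), treaty (chronicle I #12, chronicle II #14), summit (chronicle I #13, chronicle II #15) gives a common subsequence of length 11. The LCS DP gives dp[14][15] = 11, so this is optimal.

11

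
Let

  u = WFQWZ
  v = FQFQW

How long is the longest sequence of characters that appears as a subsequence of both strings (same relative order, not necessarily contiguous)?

3

Let dp[i][j] be the LCS length of the first i characters of u and the first j characters of v. dp[i][j] = dp[i-1][j-1]+1 when the i-th and j-th characters match, else max(dp[i-1][j], dp[i][j-1]).
    ·  F  Q  F  Q  W
 ·  0  0  0  0  0  0
 W  0  0  0  0  0  1
 F  0  1  1  1  1  1
 Q  0  1  2  2  2  2
 W  0  1  2  2  2  3
 Z  0  1  2  2  2  3
dp[5][5] = 3. One LCS (by backtracking along matches): FQW.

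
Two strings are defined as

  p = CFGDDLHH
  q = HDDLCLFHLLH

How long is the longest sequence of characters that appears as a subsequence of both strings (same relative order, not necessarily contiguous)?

Pick D (p #4, q #2), then D (p #5, q #3), then L (p #6, q #6), then H (p #7, q #8), then H (p #8, q #11); all 5 characters appear in both, in order. dp[8][11] = 5 confirms this is the maximum.

5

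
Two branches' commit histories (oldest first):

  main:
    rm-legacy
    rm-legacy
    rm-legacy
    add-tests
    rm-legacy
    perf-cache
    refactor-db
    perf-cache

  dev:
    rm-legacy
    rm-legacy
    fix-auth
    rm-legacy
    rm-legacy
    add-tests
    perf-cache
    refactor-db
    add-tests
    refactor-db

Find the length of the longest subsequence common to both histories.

6

Match rm-legacy [1,2]; then rm-legacy [2,4]; then rm-legacy [3,5]; then add-tests [4,6]; then perf-cache [6,7]; then refactor-db [7,10] — 6 commits in the same relative order in both. Since dp[8][10] = 6, nothing longer is possible.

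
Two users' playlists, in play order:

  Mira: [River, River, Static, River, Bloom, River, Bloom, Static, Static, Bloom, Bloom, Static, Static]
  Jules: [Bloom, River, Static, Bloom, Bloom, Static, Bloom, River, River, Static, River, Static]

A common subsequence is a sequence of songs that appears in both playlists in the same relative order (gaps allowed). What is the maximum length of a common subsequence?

8

Taking River at Mira[2]=Jules[2] → Static at Mira[3]=Jules[3] → Bloom at Mira[5]=Jules[4] → Bloom at Mira[7]=Jules[5] → Static at Mira[9]=Jules[6] → Bloom at Mira[10]=Jules[7] → Static at Mira[12]=Jules[10] → Static at Mira[13]=Jules[12] gives a common subsequence of length 8. dp[13][12] = 8 confirms this is the maximum.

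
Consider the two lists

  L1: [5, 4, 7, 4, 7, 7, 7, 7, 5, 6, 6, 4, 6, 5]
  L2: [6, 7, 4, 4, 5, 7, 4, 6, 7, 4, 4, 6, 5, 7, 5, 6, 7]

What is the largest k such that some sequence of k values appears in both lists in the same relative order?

Match 5 (L1 #1, L2 #5), then 4 (L1 #2, L2 #7), then 7 (L1 #3, L2 #9), then 4 (L1 #4, L2 #11), then 7 (L1 #8, L2 #14), then 5 (L1 #9, L2 #15), then 6 (L1 #10, L2 #16) — 7 values in the same relative order in both. Since dp[14][17] = 7, nothing longer is possible.

7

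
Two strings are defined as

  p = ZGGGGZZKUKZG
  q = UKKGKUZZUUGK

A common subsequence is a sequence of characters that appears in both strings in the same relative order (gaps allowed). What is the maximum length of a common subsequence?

5

Let dp[i][j] be the LCS length of the first i characters of p and the first j characters of q. dp[i][j] = dp[i-1][j-1]+1 when the i-th and j-th characters match, else max(dp[i-1][j], dp[i][j-1]).
    ·  U  K  K  G  K  U  Z  Z  U  U  G  K
 ·  0  0  0  0  0  0  0  0  0  0  0  0  0
 Z  0  0  0  0  0  0  0  1  1  1  1  1  1
 G  0  0  0  0  1  1  1  1  1  1  1  2  2
 G  0  0  0  0  1  1  1  1  1  1  1  2  2
 G  0  0  0  0  1  1  1  1  1  1  1  2  2
 G  0  0  0  0  1  1  1  1  1  1  1  2  2
 Z  0  0  0  0  1  1  1  2  2  2  2  2  2
 Z  0  0  0  0  1  1  1  2  3  3  3  3  3
 K  0  0  1  1  1  2  2  2  3  3  3  3  4
 U  0  1  1  1  1  2  3  3  3  4  4  4  4
 K  0  1  2  2  2  2  3  3  3  4  4  4  5
 Z  0  1  2  2  2  2  3  4  4  4  4  4  5
 G  0  1  2  2  3  3  3  4  4  4  4  5  5
dp[12][12] = 5. One LCS (by backtracking along matches): GZZUK.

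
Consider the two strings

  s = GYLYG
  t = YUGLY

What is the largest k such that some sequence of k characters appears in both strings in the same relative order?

Pick G at s[1]=t[3], then L at s[3]=t[4], then Y at s[4]=t[5]; all 3 characters appear in both, in order, and the DP table's final entry dp[5][5] is also 3, so no common subsequence is longer.

3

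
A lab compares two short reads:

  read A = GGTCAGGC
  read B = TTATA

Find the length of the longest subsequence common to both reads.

2

Taking T [3,4]; then A [5,5] gives a common subsequence of length 2. dp[8][5] = 2 confirms this is the maximum.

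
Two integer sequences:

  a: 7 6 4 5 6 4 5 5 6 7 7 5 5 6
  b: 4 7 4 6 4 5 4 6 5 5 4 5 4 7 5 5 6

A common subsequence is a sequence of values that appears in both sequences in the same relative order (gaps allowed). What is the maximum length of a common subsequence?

11

Pick 7 at a[1]=b[2] → 6 at a[2]=b[4] → 4 at a[3]=b[5] → 5 at a[4]=b[6] → 6 at a[5]=b[8] → 4 at a[6]=b[11] → 5 at a[7]=b[12] → 7 at a[11]=b[14] → 5 at a[12]=b[15] → 5 at a[13]=b[16] → 6 at a[14]=b[17]; all 11 values appear in both, in order. The LCS DP gives dp[14][17] = 11, so this is optimal.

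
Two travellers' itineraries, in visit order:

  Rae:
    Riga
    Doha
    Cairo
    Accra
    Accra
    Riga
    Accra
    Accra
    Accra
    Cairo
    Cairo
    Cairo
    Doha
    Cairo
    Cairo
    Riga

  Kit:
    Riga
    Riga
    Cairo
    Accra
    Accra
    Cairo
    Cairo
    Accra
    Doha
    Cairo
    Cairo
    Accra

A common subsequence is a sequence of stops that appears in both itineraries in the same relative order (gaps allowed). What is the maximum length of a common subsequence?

9

Match Riga (Rae #1, Kit #2), Cairo (Rae #3, Kit #3), Accra (Rae #8, Kit #4), Accra (Rae #9, Kit #5), Cairo (Rae #10, Kit #6), Cairo (Rae #11, Kit #7), Doha (Rae #13, Kit #9), Cairo (Rae #14, Kit #10), Cairo (Rae #15, Kit #11) — 9 stops in the same relative order in both, and the DP table's final entry dp[16][12] is also 9, so no common subsequence is longer.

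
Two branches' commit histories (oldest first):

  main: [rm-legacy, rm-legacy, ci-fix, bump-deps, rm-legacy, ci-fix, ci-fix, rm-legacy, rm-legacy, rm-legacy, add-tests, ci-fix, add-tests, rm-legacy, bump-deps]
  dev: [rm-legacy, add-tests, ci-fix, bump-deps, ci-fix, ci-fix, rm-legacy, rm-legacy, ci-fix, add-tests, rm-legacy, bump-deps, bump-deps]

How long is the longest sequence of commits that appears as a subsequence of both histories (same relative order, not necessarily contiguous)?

Taking rm-legacy [1,1], ci-fix [3,3], bump-deps [4,4], ci-fix [6,5], ci-fix [7,6], rm-legacy [9,7], rm-legacy [10,8], ci-fix [12,9], add-tests [13,10], rm-legacy [14,11], bump-deps [15,13] gives a common subsequence of length 11. dp[15][13] = 11 confirms this is the maximum.

11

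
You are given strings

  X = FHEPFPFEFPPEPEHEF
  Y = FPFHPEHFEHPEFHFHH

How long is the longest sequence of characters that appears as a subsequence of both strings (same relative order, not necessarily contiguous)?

Match F [1,1]; then P [4,2]; then F [5,3]; then P [6,5]; then E [8,6]; then F [9,8]; then E [12,9]; then P [13,11]; then E [14,12]; then H [15,14]; then F [17,15] — 11 characters in the same relative order in both. The LCS DP gives dp[17][17] = 11, so this is optimal.

11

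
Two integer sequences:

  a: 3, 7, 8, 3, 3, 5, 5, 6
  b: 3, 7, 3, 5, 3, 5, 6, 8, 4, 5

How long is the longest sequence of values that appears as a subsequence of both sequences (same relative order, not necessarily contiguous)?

Let dp[i][j] be the LCS length of the first i values of a and the first j values of b. dp[i][j] = dp[i-1][j-1]+1 when the i-th and j-th values match, else max(dp[i-1][j], dp[i][j-1]).
    ·  3  7  3  5  3  5  6  8  4  5
 ·  0  0  0  0  0  0  0  0  0  0  0
 3  0  1  1  1  1  1  1  1  1  1  1
 7  0  1  2  2  2  2  2  2  2  2  2
 8  0  1  2  2  2  2  2  2  3  3  3
 3  0  1  2  3  3  3  3  3  3  3  3
 3  0  1  2  3  3  4  4  4  4  4  4
 5  0  1  2  3  4  4  5  5  5  5  5
 5  0  1  2  3  4  4  5  5  5  5  6
 6  0  1  2  3  4  4  5  6  6  6  6
dp[8][10] = 6. One LCS (by backtracking along matches): 3, 7, 3, 3, 5, 5.

6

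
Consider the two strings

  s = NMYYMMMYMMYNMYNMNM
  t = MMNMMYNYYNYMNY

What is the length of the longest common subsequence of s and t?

Pick M at s[2]=t[1], M at s[5]=t[2], M at s[6]=t[4], M at s[7]=t[5], Y at s[8]=t[8], Y at s[11]=t[9], N at s[12]=t[10], Y at s[14]=t[11], M at s[16]=t[12], N at s[17]=t[13]; all 10 characters appear in both, in order. The LCS DP gives dp[18][14] = 10, so this is optimal.

10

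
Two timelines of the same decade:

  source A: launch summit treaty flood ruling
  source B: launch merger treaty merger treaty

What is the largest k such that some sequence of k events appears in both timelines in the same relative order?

2

Pick launch [1,1]; then treaty [3,5]; all 2 events appear in both, in order, and the DP table's final entry dp[5][5] is also 2, so no common subsequence is longer.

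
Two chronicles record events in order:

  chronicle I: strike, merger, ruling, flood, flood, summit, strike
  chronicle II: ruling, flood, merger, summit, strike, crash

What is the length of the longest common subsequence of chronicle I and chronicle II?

Taking ruling [3,1] → flood [4,2] → summit [6,4] → strike [7,5] gives a common subsequence of length 4. Since dp[7][6] = 4, nothing longer is possible.

4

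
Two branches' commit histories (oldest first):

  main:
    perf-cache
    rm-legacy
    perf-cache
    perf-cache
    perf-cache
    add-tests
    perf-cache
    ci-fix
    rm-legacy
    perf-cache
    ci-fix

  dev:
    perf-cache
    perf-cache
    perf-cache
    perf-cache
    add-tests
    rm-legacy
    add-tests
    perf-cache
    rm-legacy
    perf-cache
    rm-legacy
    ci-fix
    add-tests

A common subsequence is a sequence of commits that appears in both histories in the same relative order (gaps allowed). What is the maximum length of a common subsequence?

One common subsequence of length 9: perf-cache [1,1], then perf-cache [3,2], then perf-cache [4,3], then perf-cache [5,4], then add-tests [6,7], then perf-cache [7,8], then rm-legacy [9,9], then perf-cache [10,10], then ci-fix [11,12]. Since dp[11][13] = 9, nothing longer is possible.

9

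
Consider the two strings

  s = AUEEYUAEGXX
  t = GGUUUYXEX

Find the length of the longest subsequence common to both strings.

4

Let dp[i][j] be the LCS length of the first i characters of s and the first j characters of t. dp[i][j] = dp[i-1][j-1]+1 when the i-th and j-th characters match, else max(dp[i-1][j], dp[i][j-1]).
    ·  G  G  U  U  U  Y  X  E  X
 ·  0  0  0  0  0  0  0  0  0  0
 A  0  0  0  0  0  0  0  0  0  0
 U  0  0  0  1  1  1  1  1  1  1
 E  0  0  0  1  1  1  1  1  2  2
 E  0  0  0  1  1  1  1  1  2  2
 Y  0  0  0  1  1  1  2  2  2  2
 U  0  0  0  1  2  2  2  2  2  2
 A  0  0  0  1  2  2  2  2  2  2
 E  0  0  0  1  2  2  2  2  3  3
 G  0  1  1  1  2  2  2  2  3  3
 X  0  1  1  1  2  2  2  3  3  4
 X  0  1  1  1  2  2  2  3  3  4
dp[11][9] = 4. One LCS (by backtracking along matches): UYEX.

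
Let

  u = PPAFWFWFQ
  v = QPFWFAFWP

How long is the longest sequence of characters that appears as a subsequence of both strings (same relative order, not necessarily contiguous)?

Let dp[i][j] be the LCS length of the first i characters of u and the first j characters of v. dp[i][j] = dp[i-1][j-1]+1 when the i-th and j-th characters match, else max(dp[i-1][j], dp[i][j-1]).
    ·  Q  P  F  W  F  A  F  W  P
 ·  0  0  0  0  0  0  0  0  0  0
 P  0  0  1  1  1  1  1  1  1  1
 P  0  0  1  1  1  1  1  1  1  2
 A  0  0  1  1  1  1  2  2  2  2
 F  0  0  1  2  2  2  2  3  3  3
 W  0  0  1  2  3  3  3  3  4  4
 F  0  0  1  2  3  4  4  4  4  4
 W  0  0  1  2  3  4  4  4  5  5
 F  0  0  1  2  3  4  4  5  5  5
 Q  0  1  1  2  3  4  4  5  5  5
dp[9][9] = 5. One LCS (by backtracking along matches): PFWFW.

5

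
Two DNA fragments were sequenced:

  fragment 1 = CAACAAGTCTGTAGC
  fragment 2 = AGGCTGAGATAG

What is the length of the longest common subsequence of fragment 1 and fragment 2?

8

One common subsequence of length 8: A (fragment 1 #2, fragment 2 #1), then G (fragment 1 #7, fragment 2 #3), then C (fragment 1 #9, fragment 2 #4), then T (fragment 1 #10, fragment 2 #5), then G (fragment 1 #11, fragment 2 #8), then T (fragment 1 #12, fragment 2 #10), then A (fragment 1 #13, fragment 2 #11), then G (fragment 1 #14, fragment 2 #12). dp[15][12] = 8 confirms this is the maximum.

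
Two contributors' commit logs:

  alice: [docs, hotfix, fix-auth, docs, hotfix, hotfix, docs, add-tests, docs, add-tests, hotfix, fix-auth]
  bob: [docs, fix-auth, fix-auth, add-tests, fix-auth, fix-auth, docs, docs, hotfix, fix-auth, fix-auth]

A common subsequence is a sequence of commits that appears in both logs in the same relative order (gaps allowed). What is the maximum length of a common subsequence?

Pick docs [1,1]; then fix-auth [3,6]; then docs [7,7]; then docs [9,8]; then hotfix [11,9]; then fix-auth [12,11]; all 6 commits appear in both, in order. Since dp[12][11] = 6, nothing longer is possible.

6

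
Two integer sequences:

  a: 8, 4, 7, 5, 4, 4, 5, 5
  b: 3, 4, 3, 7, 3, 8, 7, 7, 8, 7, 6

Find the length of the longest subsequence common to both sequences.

Match 8 at a[1]=b[9]; then 7 at a[3]=b[10] — 2 values in the same relative order in both. Since dp[8][11] = 2, nothing longer is possible.

2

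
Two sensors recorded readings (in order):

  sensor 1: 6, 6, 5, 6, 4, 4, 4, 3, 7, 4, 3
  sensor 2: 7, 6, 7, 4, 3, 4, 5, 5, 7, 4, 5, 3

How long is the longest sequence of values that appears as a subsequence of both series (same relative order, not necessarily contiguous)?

6

Pick 6 at sensor 1[1]=sensor 2[2], then 4 at sensor 1[5]=sensor 2[4], then 4 at sensor 1[6]=sensor 2[6], then 7 at sensor 1[9]=sensor 2[9], then 4 at sensor 1[10]=sensor 2[10], then 3 at sensor 1[11]=sensor 2[12]; all 6 values appear in both, in order. dp[11][12] = 6 confirms this is the maximum.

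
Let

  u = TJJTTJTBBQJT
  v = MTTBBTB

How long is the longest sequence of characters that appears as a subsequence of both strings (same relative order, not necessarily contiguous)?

Let dp[i][j] be the LCS length of the first i characters of u and the first j characters of v. dp[i][j] = dp[i-1][j-1]+1 when the i-th and j-th characters match, else max(dp[i-1][j], dp[i][j-1]).
    ·  M  T  T  B  B  T  B
 ·  0  0  0  0  0  0  0  0
 T  0  0  1  1  1  1  1  1
 J  0  0  1  1  1  1  1  1
 J  0  0  1  1  1  1  1  1
 T  0  0  1  2  2  2  2  2
 T  0  0  1  2  2  2  3  3
 J  0  0  1  2  2  2  3  3
 T  0  0  1  2  2  2  3  3
 B  0  0  1  2  3  3  3  4
 B  0  0  1  2  3  4  4  4
 Q  0  0  1  2  3  4  4  4
 J  0  0  1  2  3  4  4  4
 T  0  0  1  2  3  4  5  5
dp[12][7] = 5. One LCS (by backtracking along matches): TTBBT.

5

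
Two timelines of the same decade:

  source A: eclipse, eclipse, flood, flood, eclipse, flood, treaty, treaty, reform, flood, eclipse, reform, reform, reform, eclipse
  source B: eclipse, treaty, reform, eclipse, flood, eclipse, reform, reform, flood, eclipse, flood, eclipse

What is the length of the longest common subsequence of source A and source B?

8

One common subsequence of length 8: eclipse at source A[1]=source B[1]; then eclipse at source A[2]=source B[4]; then flood at source A[4]=source B[5]; then eclipse at source A[5]=source B[6]; then reform at source A[9]=source B[8]; then flood at source A[10]=source B[9]; then eclipse at source A[11]=source B[10]; then eclipse at source A[15]=source B[12]. The LCS DP gives dp[15][12] = 8, so this is optimal.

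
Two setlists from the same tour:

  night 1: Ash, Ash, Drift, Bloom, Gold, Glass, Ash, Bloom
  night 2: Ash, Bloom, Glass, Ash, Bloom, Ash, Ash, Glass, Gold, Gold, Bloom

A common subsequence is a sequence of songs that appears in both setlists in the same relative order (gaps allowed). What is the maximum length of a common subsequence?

5

One common subsequence of length 5: Ash (night 1 #1, night 2 #1) → Ash (night 1 #2, night 2 #4) → Bloom (night 1 #4, night 2 #5) → Gold (night 1 #5, night 2 #10) → Bloom (night 1 #8, night 2 #11). Since dp[8][11] = 5, nothing longer is possible.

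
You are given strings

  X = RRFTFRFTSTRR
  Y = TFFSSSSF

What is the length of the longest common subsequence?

4

Let dp[i][j] be the LCS length of the first i characters of X and the first j characters of Y. dp[i][j] = dp[i-1][j-1]+1 when the i-th and j-th characters match, else max(dp[i-1][j], dp[i][j-1]).
    ·  T  F  F  S  S  S  S  F
 ·  0  0  0  0  0  0  0  0  0
 R  0  0  0  0  0  0  0  0  0
 R  0  0  0  0  0  0  0  0  0
 F  0  0  1  1  1  1  1  1  1
 T  0  1  1  1  1  1  1  1  1
 F  0  1  2  2  2  2  2  2  2
 R  0  1  2  2  2  2  2  2  2
 F  0  1  2  3  3  3  3  3  3
 T  0  1  2  3  3  3  3  3  3
 S  0  1  2  3  4  4  4  4  4
 T  0  1  2  3  4  4  4  4  4
 R  0  1  2  3  4  4  4  4  4
 R  0  1  2  3  4  4  4  4  4
dp[12][8] = 4. One LCS (by backtracking along matches): TFFS.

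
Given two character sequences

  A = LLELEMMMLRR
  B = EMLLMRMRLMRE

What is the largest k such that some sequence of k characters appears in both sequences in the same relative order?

6

Let dp[i][j] be the LCS length of the first i characters of A and the first j characters of B. dp[i][j] = dp[i-1][j-1]+1 when the i-th and j-th characters match, else max(dp[i-1][j], dp[i][j-1]).
    ·  E  M  L  L  M  R  M  R  L  M  R  E
 ·  0  0  0  0  0  0  0  0  0  0  0  0  0
 L  0  0  0  1  1  1  1  1  1  1  1  1  1
 L  0  0  0  1  2  2  2  2  2  2  2  2  2
 E  0  1  1  1  2  2  2  2  2  2  2  2  3
 L  0  1  1  2  2  2  2  2  2  3  3  3  3
 E  0  1  1  2  2  2  2  2  2  3  3  3  4
 M  0  1  2  2  2  3  3  3  3  3  4  4  4
 M  0  1  2  2  2  3  3  4  4  4  4  4  4
 M  0  1  2  2  2  3  3  4  4  4  5  5  5
 L  0  1  2  3  3  3  3  4  4  5  5  5  5
 R  0  1  2  3  3  3  4  4  5  5  5  6  6
 R  0  1  2  3  3  3  4  4  5  5  5  6  6
dp[11][12] = 6. One LCS (by backtracking along matches): LLMMMR.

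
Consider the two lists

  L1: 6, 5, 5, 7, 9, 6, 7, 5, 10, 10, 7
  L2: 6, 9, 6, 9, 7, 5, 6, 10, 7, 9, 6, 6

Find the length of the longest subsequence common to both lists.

7

Match 6 at L1[1]=L2[1], then 9 at L1[5]=L2[2], then 6 at L1[6]=L2[3], then 7 at L1[7]=L2[5], then 5 at L1[8]=L2[6], then 10 at L1[10]=L2[8], then 7 at L1[11]=L2[9] — 7 values in the same relative order in both, and the DP table's final entry dp[11][12] is also 7, so no common subsequence is longer.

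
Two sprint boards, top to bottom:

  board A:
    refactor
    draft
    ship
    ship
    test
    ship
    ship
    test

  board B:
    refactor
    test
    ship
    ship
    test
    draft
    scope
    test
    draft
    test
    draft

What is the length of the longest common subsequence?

One common subsequence of length 5: refactor [1,1], ship [3,3], ship [4,4], test [5,8], test [8,10], and the DP table's final entry dp[8][11] is also 5, so no common subsequence is longer.

5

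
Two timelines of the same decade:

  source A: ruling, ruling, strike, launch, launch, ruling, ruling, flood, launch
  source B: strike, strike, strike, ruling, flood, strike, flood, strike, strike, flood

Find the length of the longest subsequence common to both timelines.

3

Taking ruling at source A[1]=source B[4], strike at source A[3]=source B[9], flood at source A[8]=source B[10] gives a common subsequence of length 3. Since dp[9][10] = 3, nothing longer is possible.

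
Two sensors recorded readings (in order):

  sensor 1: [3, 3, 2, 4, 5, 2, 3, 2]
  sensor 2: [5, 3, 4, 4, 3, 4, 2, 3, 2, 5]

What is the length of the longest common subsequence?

Let dp[i][j] be the LCS length of the first i values of sensor 1 and the first j values of sensor 2. dp[i][j] = dp[i-1][j-1]+1 when the i-th and j-th values match, else max(dp[i-1][j], dp[i][j-1]).
    ·  5  3  4  4  3  4  2  3  2  5
 ·  0  0  0  0  0  0  0  0  0  0  0
 3  0  0  1  1  1  1  1  1  1  1  1
 3  0  0  1  1  1  2  2  2  2  2  2
 2  0  0  1  1  1  2  2  3  3  3  3
 4  0  0  1  2  2  2  3  3  3  3  3
 5  0  1  1  2  2  2  3  3  3  3  4
 2  0  1  1  2  2  2  3  4  4  4  4
 3  0  1  2  2  2  3  3  4  5  5  5
 2  0  1  2  2  2  3  3  4  5  6  6
dp[8][10] = 6. One LCS (by backtracking along matches): 3, 3, 4, 2, 3, 2.

6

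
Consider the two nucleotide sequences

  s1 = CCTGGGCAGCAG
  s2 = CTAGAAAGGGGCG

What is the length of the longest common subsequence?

8

Match C [2,1], then T [3,2], then G [4,8], then G [5,9], then G [6,10], then G [9,11], then C [10,12], then G [12,13] — 8 bases in the same relative order in both. Since dp[12][13] = 8, nothing longer is possible.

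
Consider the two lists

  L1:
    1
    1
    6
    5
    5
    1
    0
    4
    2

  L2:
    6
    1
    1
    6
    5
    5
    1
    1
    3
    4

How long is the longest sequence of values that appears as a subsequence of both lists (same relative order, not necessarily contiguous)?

7

Pick 1 (L1 #1, L2 #2); then 1 (L1 #2, L2 #3); then 6 (L1 #3, L2 #4); then 5 (L1 #4, L2 #5); then 5 (L1 #5, L2 #6); then 1 (L1 #6, L2 #8); then 4 (L1 #8, L2 #10); all 7 values appear in both, in order. dp[9][10] = 7 confirms this is the maximum.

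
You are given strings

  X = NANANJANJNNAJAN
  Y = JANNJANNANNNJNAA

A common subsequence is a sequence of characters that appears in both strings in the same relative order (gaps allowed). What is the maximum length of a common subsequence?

Pick N at X[1]=Y[4] → A at X[2]=Y[6] → N at X[3]=Y[8] → A at X[4]=Y[9] → N at X[5]=Y[11] → N at X[8]=Y[12] → J at X[9]=Y[13] → N at X[11]=Y[14] → A at X[12]=Y[15] → A at X[14]=Y[16]; all 10 characters appear in both, in order. Since dp[15][16] = 10, nothing longer is possible.

10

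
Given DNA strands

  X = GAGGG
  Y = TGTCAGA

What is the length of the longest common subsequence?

3

Let dp[i][j] be the LCS length of the first i bases of X and the first j bases of Y. dp[i][j] = dp[i-1][j-1]+1 when the i-th and j-th bases match, else max(dp[i-1][j], dp[i][j-1]).
    ·  T  G  T  C  A  G  A
 ·  0  0  0  0  0  0  0  0
 G  0  0  1  1  1  1  1  1
 A  0  0  1  1  1  2  2  2
 G  0  0  1  1  1  2  3  3
 G  0  0  1  1  1  2  3  3
 G  0  0  1  1  1  2  3  3
dp[5][7] = 3. One LCS (by backtracking along matches): GAG.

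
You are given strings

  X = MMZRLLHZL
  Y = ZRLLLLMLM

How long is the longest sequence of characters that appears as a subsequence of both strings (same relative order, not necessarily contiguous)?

Pick Z at X[3]=Y[1] → R at X[4]=Y[2] → L at X[5]=Y[5] → L at X[6]=Y[6] → L at X[9]=Y[8]; all 5 characters appear in both, in order, and the DP table's final entry dp[9][9] is also 5, so no common subsequence is longer.

5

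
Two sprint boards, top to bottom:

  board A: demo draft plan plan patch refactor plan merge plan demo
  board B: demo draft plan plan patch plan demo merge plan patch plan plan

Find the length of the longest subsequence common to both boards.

Taking demo at board A[1]=board B[1], draft at board A[2]=board B[2], plan at board A[3]=board B[3], plan at board A[4]=board B[4], patch at board A[5]=board B[5], plan at board A[7]=board B[6], merge at board A[8]=board B[8], plan at board A[9]=board B[12] gives a common subsequence of length 8. dp[10][12] = 8 confirms this is the maximum.

8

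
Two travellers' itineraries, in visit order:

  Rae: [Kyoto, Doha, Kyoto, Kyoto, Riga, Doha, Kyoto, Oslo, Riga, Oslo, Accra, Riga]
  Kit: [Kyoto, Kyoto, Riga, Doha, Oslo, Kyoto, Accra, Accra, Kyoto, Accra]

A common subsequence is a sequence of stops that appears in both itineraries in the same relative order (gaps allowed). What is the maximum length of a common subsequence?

Taking Kyoto at Rae[3]=Kit[1], Kyoto at Rae[4]=Kit[2], Riga at Rae[5]=Kit[3], Doha at Rae[6]=Kit[4], Kyoto at Rae[7]=Kit[9], Accra at Rae[11]=Kit[10] gives a common subsequence of length 6. dp[12][10] = 6 confirms this is the maximum.

6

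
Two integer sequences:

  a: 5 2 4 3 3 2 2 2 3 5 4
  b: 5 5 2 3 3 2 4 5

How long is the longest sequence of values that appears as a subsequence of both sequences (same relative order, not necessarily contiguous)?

6

Pick 5 (a #1, b #2), 2 (a #2, b #3), 3 (a #4, b #4), 3 (a #5, b #5), 2 (a #6, b #6), 5 (a #10, b #8); all 6 values appear in both, in order. The LCS DP gives dp[11][8] = 6, so this is optimal.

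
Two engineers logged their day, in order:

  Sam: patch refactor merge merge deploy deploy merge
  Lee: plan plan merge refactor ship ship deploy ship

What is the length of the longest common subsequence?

One common subsequence of length 2: refactor (Sam #2, Lee #4), then deploy (Sam #5, Lee #7). dp[7][8] = 2 confirms this is the maximum.

2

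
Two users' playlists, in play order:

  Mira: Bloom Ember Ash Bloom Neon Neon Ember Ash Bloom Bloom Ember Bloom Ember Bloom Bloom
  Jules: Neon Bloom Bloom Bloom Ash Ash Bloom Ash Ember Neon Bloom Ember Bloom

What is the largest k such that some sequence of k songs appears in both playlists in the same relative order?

8

Match Bloom at Mira[1]=Jules[4] → Ash at Mira[3]=Jules[6] → Bloom at Mira[4]=Jules[7] → Ash at Mira[8]=Jules[8] → Ember at Mira[11]=Jules[9] → Bloom at Mira[12]=Jules[11] → Ember at Mira[13]=Jules[12] → Bloom at Mira[15]=Jules[13] — 8 songs in the same relative order in both, and the DP table's final entry dp[15][13] is also 8, so no common subsequence is longer.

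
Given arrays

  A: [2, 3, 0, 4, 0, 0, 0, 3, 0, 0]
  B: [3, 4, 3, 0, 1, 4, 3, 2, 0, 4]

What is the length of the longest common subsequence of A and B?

5

Let dp[i][j] be the LCS length of the first i values of A and the first j values of B. dp[i][j] = dp[i-1][j-1]+1 when the i-th and j-th values match, else max(dp[i-1][j], dp[i][j-1]).
    ·  3  4  3  0  1  4  3  2  0  4
 ·  0  0  0  0  0  0  0  0  0  0  0
 2  0  0  0  0  0  0  0  0  1  1  1
 3  0  1  1  1  1  1  1  1  1  1  1
 0  0  1  1  1  2  2  2  2  2  2  2
 4  0  1  2  2  2  2  3  3  3  3  3
 0  0  1  2  2  3  3  3  3  3  4  4
 0  0  1  2  2  3  3  3  3  3  4  4
 0  0  1  2  2  3  3  3  3  3  4  4
 3  0  1  2  3  3  3  3  4  4  4  4
 0  0  1  2  3  4  4  4  4  4  5  5
 0  0  1  2  3  4  4  4  4  4  5  5
dp[10][10] = 5. One LCS (by backtracking along matches): 3, 0, 4, 3, 0.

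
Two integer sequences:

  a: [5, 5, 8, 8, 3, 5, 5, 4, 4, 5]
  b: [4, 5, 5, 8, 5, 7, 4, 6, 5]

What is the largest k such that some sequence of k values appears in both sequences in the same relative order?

6

Let dp[i][j] be the LCS length of the first i values of a and the first j values of b. dp[i][j] = dp[i-1][j-1]+1 when the i-th and j-th values match, else max(dp[i-1][j], dp[i][j-1]).
    ·  4  5  5  8  5  7  4  6  5
 ·  0  0  0  0  0  0  0  0  0  0
 5  0  0  1  1  1  1  1  1  1  1
 5  0  0  1  2  2  2  2  2  2  2
 8  0  0  1  2  3  3  3  3  3  3
 8  0  0  1  2  3  3  3  3  3  3
 3  0  0  1  2  3  3  3  3  3  3
 5  0  0  1  2  3  4  4  4  4  4
 5  0  0  1  2  3  4  4  4  4  5
 4  0  1  1  2  3  4  4  5  5  5
 4  0  1  1  2  3  4  4  5  5  5
 5  0  1  2  2  3  4  4  5  5  6
dp[10][9] = 6. One LCS (by backtracking along matches): 5, 5, 8, 5, 4, 5.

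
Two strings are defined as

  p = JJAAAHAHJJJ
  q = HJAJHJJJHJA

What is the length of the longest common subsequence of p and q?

6

Let dp[i][j] be the LCS length of the first i characters of p and the first j characters of q. dp[i][j] = dp[i-1][j-1]+1 when the i-th and j-th characters match, else max(dp[i-1][j], dp[i][j-1]).
    ·  H  J  A  J  H  J  J  J  H  J  A
 ·  0  0  0  0  0  0  0  0  0  0  0  0
 J  0  0  1  1  1  1  1  1  1  1  1  1
 J  0  0  1  1  2  2  2  2  2  2  2  2
 A  0  0  1  2  2  2  2  2  2  2  2  3
 A  0  0  1  2  2  2  2  2  2  2  2  3
 A  0  0  1  2  2  2  2  2  2  2  2  3
 H  0  1  1  2  2  3  3  3  3  3  3  3
 A  0  1  1  2  2  3  3  3  3  3  3  4
 H  0  1  1  2  2  3  3  3  3  4  4  4
 J  0  1  2  2  3  3  4  4  4  4  5  5
 J  0  1  2  2  3  3  4  5  5  5  5  5
 J  0  1  2  2  3  3  4  5  6  6  6  6
dp[11][11] = 6. One LCS (by backtracking along matches): JJHJJJ.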